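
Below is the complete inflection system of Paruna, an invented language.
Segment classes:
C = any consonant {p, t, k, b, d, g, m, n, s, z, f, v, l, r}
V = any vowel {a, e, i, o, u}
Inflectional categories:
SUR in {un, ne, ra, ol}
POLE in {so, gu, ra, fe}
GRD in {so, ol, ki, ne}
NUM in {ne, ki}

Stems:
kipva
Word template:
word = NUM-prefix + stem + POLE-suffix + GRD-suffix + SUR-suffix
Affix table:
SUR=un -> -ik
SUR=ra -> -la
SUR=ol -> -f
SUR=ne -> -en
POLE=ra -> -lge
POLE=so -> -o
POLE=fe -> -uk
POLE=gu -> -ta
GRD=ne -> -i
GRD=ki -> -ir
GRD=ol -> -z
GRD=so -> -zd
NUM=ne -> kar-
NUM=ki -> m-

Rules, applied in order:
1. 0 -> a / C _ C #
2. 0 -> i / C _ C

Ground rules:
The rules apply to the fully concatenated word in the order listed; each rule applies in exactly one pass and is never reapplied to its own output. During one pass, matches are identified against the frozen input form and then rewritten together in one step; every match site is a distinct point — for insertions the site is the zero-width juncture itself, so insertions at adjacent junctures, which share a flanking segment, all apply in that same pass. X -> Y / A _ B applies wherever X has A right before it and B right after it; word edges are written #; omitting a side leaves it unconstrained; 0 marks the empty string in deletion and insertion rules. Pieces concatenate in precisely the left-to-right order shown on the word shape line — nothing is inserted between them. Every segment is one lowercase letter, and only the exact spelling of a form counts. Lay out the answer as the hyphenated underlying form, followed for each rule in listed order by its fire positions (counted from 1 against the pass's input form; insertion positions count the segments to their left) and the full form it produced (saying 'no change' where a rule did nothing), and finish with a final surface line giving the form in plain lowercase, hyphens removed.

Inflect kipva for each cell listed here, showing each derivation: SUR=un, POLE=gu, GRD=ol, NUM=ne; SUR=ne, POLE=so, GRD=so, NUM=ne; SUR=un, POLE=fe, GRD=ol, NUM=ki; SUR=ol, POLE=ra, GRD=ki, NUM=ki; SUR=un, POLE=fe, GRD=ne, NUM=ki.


cell SUR=un, POLE=gu, GRD=ol, NUM=ne:
underlying: kar-kipva-ta-z-ik
1. 0 -> a / C _ C #: no change
2. 0 -> i / C _ C: inserts after position(s) 3, 6: karikipivatazik
surface: karikipivatazik

cell SUR=ne, POLE=so, GRD=so, NUM=ne:
underlying: kar-kipva-o-zd-en
1. 0 -> a / C _ C #: no change
2. 0 -> i / C _ C: inserts after position(s) 3, 6, 10: karikipivaoziden
surface: karikipivaoziden

cell SUR=un, POLE=fe, GRD=ol, NUM=ki:
underlying: m-kipva-uk-z-ik
1. 0 -> a / C _ C #: no change
2. 0 -> i / C _ C: inserts after position(s) 1, 4, 8: mikipivaukizik
surface: mikipivaukizik

cell SUR=ol, POLE=ra, GRD=ki, NUM=ki:
underlying: m-kipva-lge-ir-f
1. 0 -> a / C _ C #: inserts after position(s) 11: mkipvalgeiraf
2. 0 -> i / C _ C: inserts after position(s) 1, 4, 7: mikipivaligeiraf
surface: mikipivaligeiraf

cell SUR=un, POLE=fe, GRD=ne, NUM=ki:
underlying: m-kipva-uk-i-ik
1. 0 -> a / C _ C #: no change
2. 0 -> i / C _ C: inserts after position(s) 1, 4: mikipivaukiik
surface: mikipivaukiik


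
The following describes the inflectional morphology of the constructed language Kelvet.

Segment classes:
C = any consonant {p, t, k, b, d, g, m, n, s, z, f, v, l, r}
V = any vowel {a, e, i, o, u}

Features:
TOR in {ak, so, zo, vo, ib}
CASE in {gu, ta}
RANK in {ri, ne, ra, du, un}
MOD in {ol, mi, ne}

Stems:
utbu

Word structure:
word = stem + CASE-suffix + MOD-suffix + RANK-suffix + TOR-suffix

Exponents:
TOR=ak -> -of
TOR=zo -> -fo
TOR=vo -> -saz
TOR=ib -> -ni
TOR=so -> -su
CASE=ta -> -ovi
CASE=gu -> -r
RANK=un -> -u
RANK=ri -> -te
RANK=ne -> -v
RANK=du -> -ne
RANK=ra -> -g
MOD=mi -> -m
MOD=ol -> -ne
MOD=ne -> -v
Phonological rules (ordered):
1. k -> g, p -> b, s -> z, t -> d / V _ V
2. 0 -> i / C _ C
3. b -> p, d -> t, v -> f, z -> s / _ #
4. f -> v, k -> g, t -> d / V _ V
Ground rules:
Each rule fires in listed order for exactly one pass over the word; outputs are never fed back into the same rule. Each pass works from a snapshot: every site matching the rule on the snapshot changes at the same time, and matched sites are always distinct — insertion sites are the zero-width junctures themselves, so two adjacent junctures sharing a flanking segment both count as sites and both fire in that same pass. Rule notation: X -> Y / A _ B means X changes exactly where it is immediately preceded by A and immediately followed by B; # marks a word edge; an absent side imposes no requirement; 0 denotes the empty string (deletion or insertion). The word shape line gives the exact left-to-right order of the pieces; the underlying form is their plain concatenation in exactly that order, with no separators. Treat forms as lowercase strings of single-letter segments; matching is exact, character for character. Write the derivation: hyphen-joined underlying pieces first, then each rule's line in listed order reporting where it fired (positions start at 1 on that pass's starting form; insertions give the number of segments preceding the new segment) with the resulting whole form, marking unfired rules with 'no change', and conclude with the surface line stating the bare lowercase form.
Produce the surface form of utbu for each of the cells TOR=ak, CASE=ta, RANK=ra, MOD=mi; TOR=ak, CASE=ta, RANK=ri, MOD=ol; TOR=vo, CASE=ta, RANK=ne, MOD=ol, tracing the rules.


cell TOR=ak, CASE=ta, RANK=ra, MOD=mi:
underlying: utbu-ovi-m-g-of
1. k -> g, p -> b, s -> z, t -> d / V _ V: no change
2. 0 -> i / C _ C: inserts after position(s) 2, 8: utibuovimigof
3. b -> p, d -> t, v -> f, z -> s / _ #: no change
4. f -> v, k -> g, t -> d / V _ V: fires at position(s) 2: udibuovimigof
surface: udibuovimigof

cell TOR=ak, CASE=ta, RANK=ri, MOD=ol:
underlying: utbu-ovi-ne-te-of
1. k -> g, p -> b, s -> z, t -> d / V _ V: fires at position(s) 10: utbuovinedeof
2. 0 -> i / C _ C: inserts after position(s) 2: utibuovinedeof
3. b -> p, d -> t, v -> f, z -> s / _ #: no change
4. f -> v, k -> g, t -> d / V _ V: fires at position(s) 2: udibuovinedeof
surface: udibuovinedeof

cell TOR=vo, CASE=ta, RANK=ne, MOD=ol:
underlying: utbu-ovi-ne-v-saz
1. k -> g, p -> b, s -> z, t -> d / V _ V: no change
2. 0 -> i / C _ C: inserts after position(s) 2, 10: utibuovinevisaz
3. b -> p, d -> t, v -> f, z -> s / _ #: fires at position(s) 15: utibuovinevisas
4. f -> v, k -> g, t -> d / V _ V: fires at position(s) 2: udibuovinevisas
surface: udibuovinevisas


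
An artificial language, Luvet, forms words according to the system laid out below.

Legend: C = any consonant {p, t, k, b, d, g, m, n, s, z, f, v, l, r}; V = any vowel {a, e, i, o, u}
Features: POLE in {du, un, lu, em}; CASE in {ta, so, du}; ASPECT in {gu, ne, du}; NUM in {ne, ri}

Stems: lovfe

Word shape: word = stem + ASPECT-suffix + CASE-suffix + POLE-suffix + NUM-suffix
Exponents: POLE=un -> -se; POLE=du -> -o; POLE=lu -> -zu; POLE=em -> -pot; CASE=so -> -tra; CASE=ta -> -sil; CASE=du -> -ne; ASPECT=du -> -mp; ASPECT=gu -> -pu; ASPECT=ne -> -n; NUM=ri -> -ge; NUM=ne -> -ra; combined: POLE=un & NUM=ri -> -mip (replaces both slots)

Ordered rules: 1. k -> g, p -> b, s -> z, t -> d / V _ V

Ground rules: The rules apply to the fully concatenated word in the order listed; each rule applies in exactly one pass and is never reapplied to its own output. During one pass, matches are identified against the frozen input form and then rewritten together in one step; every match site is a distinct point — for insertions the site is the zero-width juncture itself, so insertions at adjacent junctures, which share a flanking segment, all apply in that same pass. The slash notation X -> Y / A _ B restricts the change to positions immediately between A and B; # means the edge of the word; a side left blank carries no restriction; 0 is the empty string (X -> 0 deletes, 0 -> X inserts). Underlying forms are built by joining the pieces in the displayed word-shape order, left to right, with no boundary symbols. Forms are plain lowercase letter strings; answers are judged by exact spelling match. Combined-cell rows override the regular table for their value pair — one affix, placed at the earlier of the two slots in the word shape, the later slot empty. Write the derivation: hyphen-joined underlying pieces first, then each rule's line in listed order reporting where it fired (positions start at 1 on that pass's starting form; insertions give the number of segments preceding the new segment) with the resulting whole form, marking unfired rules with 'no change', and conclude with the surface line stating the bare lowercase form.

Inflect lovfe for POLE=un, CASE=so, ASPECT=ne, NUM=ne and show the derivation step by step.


underlying: lovfe-n-tra-se-ra
1. k -> g, p -> b, s -> z, t -> d / V _ V: fires at position(s) 10: lovfentrazera
surface: lovfentrazera


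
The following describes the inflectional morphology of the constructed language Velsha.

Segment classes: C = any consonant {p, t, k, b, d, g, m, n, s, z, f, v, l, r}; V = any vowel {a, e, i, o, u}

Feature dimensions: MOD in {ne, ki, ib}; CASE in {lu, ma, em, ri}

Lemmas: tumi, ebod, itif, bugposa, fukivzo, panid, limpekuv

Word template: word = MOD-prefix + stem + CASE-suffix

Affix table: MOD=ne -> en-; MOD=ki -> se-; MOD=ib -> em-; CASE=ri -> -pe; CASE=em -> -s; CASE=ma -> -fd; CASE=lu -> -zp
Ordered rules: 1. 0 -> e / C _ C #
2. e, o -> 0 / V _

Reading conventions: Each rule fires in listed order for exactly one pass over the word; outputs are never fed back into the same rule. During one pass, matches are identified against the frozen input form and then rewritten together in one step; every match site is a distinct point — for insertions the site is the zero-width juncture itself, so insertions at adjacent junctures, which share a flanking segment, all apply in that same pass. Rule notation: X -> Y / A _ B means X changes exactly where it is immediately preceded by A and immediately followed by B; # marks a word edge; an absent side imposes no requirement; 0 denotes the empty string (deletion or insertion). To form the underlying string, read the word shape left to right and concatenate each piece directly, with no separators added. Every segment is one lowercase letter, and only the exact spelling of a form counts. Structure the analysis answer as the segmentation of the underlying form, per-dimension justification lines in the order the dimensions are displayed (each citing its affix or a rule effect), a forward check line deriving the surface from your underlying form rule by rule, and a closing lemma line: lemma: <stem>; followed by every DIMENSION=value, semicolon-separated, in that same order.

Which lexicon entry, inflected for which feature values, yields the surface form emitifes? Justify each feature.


underlying: em-itif-s
MOD=ib - signalled by the affix em-
CASE=em - signalled by the affix -s
check: emitifs -> emitifes -> emitifes
lemma: itif; MOD=ib; CASE=em


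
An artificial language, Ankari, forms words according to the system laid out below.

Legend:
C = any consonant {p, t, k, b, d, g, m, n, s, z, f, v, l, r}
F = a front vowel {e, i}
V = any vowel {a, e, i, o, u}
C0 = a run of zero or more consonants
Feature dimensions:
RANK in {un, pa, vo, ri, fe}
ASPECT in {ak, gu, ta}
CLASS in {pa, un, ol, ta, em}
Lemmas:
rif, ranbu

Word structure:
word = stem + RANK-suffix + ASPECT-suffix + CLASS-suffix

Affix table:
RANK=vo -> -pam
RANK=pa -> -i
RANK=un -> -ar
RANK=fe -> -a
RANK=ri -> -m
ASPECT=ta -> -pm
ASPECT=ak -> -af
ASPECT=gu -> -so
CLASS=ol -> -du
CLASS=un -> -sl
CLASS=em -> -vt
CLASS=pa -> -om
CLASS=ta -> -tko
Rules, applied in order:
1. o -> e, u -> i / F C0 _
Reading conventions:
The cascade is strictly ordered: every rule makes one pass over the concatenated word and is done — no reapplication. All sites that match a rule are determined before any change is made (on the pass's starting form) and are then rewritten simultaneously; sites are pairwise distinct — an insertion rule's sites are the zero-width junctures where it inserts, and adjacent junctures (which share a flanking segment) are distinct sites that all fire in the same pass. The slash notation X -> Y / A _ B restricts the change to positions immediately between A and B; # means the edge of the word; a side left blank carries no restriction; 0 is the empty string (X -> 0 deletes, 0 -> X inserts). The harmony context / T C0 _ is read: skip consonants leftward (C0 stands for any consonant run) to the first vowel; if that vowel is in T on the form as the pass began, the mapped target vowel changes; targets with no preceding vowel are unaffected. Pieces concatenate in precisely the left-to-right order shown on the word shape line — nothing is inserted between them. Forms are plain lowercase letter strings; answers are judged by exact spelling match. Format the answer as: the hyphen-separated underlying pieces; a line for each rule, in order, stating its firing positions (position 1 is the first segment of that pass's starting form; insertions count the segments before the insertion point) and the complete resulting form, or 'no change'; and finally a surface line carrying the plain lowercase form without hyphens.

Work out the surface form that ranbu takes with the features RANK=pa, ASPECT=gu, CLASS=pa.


underlying: ranbu-i-so-om
1. o -> e, u -> i / F C0 _: fires at position(s) 8: ranbuiseom
surface: ranbuiseom


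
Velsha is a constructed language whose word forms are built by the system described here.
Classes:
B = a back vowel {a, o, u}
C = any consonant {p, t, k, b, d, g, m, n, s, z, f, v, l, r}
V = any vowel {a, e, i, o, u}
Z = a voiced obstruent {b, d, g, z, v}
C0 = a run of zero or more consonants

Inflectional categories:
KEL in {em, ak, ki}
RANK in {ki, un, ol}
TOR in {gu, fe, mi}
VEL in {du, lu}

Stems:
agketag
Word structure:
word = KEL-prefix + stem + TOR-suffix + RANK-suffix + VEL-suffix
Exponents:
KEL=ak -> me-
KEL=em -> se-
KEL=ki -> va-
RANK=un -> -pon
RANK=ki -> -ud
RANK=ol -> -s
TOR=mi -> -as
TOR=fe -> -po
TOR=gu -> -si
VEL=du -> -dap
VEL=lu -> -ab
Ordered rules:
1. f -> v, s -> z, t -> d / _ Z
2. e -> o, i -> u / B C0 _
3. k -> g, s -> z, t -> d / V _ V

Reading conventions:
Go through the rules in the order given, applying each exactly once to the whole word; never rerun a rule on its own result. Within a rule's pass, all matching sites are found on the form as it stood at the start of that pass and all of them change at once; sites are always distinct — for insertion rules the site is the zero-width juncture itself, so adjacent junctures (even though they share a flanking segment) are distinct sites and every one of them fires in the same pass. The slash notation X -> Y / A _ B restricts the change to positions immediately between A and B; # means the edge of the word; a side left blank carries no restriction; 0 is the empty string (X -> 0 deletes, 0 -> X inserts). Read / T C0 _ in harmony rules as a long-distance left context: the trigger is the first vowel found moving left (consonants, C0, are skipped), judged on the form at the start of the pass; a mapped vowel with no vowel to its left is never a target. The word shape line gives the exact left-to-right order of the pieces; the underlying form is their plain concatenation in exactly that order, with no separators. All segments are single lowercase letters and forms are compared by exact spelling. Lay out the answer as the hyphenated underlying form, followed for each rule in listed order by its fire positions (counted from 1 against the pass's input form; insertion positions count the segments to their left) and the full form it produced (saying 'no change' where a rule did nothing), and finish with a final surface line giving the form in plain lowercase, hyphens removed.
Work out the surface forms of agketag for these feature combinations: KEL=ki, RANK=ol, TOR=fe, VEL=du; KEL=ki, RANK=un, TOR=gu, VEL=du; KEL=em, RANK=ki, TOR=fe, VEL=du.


cell KEL=ki, RANK=ol, TOR=fe, VEL=du:
underlying: va-agketag-po-s-dap
1. f -> v, s -> z, t -> d / _ Z: fires at position(s) 12: vaagketagpozdap
2. e -> o, i -> u / B C0 _: fires at position(s) 6: vaagkotagpozdap
3. k -> g, s -> z, t -> d / V _ V: fires at position(s) 7: vaagkodagpozdap
surface: vaagkodagpozdap

cell KEL=ki, RANK=un, TOR=gu, VEL=du:
underlying: va-agketag-si-pon-dap
1. f -> v, s -> z, t -> d / _ Z: no change
2. e -> o, i -> u / B C0 _: fires at position(s) 6, 11: vaagkotagsupondap
3. k -> g, s -> z, t -> d / V _ V: fires at position(s) 7: vaagkodagsupondap
surface: vaagkodagsupondap

cell KEL=em, RANK=ki, TOR=fe, VEL=du:
underlying: se-agketag-po-ud-dap
1. f -> v, s -> z, t -> d / _ Z: no change
2. e -> o, i -> u / B C0 _: fires at position(s) 6: seagkotagpouddap
3. k -> g, s -> z, t -> d / V _ V: fires at position(s) 7: seagkodagpouddap
surface: seagkodagpouddap


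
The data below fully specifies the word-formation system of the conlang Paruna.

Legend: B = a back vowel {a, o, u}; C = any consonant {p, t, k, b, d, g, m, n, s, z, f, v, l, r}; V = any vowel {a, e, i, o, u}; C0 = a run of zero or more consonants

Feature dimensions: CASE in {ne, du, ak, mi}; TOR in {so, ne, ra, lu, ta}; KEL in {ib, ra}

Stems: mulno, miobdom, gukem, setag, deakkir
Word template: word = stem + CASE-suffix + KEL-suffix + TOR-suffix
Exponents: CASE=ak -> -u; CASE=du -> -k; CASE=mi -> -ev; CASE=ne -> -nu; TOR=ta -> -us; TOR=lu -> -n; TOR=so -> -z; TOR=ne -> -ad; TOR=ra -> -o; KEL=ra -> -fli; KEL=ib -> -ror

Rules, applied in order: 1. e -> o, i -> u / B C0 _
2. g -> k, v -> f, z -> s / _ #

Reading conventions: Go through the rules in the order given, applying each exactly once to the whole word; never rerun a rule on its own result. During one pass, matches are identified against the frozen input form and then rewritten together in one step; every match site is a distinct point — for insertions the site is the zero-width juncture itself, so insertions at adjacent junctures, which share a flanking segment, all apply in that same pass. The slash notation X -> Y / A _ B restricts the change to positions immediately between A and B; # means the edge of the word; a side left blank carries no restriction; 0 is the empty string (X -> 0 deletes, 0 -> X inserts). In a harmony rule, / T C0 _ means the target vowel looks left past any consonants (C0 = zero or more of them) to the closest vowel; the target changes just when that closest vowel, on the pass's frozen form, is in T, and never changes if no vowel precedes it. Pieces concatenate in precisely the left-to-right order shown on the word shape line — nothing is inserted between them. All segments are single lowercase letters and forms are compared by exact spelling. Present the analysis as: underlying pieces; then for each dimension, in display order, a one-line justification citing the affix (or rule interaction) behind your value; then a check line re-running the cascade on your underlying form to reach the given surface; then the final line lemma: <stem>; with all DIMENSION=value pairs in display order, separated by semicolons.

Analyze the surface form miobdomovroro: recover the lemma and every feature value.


underlying: miobdom-ev-ror-o
CASE=mi - signalled by the affix -ev
TOR=ra - signalled by the affix -o
KEL=ib - signalled by the affix -ror
check: miobdomevroro -> miobdomovroro -> miobdomovroro
lemma: miobdom; CASE=mi; TOR=ra; KEL=ib


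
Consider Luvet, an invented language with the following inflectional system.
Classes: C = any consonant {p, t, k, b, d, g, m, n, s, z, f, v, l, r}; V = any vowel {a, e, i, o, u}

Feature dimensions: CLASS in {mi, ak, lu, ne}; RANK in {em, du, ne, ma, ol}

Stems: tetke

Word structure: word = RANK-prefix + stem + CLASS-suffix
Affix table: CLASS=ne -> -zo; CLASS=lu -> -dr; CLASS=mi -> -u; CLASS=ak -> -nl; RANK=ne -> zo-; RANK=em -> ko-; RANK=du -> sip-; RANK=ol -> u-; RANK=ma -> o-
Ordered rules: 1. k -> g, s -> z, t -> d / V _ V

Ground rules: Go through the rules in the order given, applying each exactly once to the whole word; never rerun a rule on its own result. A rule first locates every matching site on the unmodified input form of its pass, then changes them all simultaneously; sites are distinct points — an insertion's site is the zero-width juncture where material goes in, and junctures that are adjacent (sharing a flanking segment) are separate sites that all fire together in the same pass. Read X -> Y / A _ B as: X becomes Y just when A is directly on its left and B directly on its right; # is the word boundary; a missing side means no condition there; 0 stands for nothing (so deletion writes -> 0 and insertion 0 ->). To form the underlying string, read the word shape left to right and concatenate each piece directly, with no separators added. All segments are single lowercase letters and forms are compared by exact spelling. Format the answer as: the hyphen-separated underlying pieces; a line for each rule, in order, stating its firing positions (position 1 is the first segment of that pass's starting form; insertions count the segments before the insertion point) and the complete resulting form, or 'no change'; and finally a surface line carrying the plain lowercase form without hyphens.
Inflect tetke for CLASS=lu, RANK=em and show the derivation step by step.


underlying: ko-tetke-dr
1. k -> g, s -> z, t -> d / V _ V: fires at position(s) 3: kodetkedr
surface: kodetkedr


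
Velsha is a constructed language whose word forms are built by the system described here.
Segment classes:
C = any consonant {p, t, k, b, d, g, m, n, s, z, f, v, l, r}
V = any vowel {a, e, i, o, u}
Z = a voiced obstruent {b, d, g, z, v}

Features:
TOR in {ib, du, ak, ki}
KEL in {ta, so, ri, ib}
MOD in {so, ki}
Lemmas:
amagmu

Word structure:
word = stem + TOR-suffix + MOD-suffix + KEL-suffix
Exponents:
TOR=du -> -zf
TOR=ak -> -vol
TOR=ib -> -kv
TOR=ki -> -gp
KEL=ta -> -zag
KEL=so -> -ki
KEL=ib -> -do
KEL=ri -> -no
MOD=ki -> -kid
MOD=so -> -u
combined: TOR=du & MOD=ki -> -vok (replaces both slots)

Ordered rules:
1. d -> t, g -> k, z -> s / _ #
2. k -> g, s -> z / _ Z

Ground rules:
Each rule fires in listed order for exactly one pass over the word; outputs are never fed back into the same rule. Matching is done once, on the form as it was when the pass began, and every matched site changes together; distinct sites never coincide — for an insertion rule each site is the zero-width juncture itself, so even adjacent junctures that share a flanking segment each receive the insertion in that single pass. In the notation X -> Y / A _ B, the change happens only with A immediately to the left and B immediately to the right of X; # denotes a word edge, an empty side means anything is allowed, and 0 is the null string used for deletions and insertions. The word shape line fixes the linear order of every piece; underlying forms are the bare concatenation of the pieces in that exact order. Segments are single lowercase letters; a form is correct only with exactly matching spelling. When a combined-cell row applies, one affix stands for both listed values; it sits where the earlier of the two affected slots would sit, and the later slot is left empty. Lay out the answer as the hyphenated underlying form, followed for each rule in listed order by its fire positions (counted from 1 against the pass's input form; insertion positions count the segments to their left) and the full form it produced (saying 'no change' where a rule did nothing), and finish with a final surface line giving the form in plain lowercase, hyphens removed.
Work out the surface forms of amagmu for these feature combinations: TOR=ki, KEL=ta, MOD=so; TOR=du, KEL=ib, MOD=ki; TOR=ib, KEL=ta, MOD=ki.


cell TOR=ki, KEL=ta, MOD=so:
underlying: amagmu-gp-u-zag
1. d -> t, g -> k, z -> s / _ #: fires at position(s) 12: amagmugpuzak
2. k -> g, s -> z / _ Z: no change
surface: amagmugpuzak

cell TOR=du, KEL=ib, MOD=ki:
underlying: amagmu-vok-do
1. d -> t, g -> k, z -> s / _ #: no change
2. k -> g, s -> z / _ Z: fires at position(s) 9: amagmuvogdo
surface: amagmuvogdo

cell TOR=ib, KEL=ta, MOD=ki:
underlying: amagmu-kv-kid-zag
1. d -> t, g -> k, z -> s / _ #: fires at position(s) 14: amagmukvkidzak
2. k -> g, s -> z / _ Z: fires at position(s) 7: amagmugvkidzak
surface: amagmugvkidzak


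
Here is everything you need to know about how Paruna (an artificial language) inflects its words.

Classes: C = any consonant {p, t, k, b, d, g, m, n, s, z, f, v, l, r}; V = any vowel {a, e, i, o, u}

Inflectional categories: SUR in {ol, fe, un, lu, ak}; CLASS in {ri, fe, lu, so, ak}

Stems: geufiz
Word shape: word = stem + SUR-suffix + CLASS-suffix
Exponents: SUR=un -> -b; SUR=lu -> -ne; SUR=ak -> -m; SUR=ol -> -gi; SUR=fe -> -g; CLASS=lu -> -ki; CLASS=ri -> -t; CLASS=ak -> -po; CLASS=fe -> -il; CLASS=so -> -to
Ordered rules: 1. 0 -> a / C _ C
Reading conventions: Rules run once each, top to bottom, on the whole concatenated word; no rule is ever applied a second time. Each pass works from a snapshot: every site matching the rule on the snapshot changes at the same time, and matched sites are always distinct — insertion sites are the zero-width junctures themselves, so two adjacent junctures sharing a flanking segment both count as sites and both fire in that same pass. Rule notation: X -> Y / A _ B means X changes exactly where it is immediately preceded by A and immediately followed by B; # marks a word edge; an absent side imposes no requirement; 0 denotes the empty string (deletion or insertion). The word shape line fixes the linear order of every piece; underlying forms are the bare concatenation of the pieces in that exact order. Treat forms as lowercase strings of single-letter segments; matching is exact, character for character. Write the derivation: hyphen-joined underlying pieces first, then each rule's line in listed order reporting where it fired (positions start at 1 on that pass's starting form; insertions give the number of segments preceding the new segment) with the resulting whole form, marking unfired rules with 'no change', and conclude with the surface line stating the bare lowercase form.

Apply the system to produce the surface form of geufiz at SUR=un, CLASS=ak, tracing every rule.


underlying: geufiz-b-po
1. 0 -> a / C _ C: inserts after position(s) 6, 7: geufizabapo
surface: geufizabapo


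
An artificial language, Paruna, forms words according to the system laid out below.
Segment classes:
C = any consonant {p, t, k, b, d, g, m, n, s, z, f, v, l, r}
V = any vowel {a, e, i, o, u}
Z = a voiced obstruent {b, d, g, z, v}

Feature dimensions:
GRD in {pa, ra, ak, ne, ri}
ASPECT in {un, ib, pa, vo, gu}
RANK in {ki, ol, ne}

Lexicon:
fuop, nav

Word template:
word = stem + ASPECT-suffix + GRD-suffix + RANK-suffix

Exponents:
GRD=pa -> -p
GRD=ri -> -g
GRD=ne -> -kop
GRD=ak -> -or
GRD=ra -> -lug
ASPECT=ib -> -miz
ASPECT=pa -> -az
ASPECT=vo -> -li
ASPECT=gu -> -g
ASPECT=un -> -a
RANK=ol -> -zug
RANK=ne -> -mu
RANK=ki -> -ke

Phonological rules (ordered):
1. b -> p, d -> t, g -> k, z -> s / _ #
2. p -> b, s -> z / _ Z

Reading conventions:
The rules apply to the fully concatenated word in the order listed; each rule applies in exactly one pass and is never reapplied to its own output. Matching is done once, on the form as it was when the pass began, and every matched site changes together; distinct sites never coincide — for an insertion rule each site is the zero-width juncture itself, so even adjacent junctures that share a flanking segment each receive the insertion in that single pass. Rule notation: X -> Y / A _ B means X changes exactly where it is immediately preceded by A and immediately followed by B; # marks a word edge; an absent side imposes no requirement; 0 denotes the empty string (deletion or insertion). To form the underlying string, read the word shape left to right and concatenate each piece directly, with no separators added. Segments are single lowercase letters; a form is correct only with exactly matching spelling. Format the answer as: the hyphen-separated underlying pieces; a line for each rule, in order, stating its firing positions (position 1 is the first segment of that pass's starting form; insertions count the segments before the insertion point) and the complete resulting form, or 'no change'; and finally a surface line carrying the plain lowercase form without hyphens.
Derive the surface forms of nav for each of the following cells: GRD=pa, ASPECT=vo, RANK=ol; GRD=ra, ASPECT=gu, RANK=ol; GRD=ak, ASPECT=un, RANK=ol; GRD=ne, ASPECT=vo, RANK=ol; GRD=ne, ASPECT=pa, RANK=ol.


cell GRD=pa, ASPECT=vo, RANK=ol:
underlying: nav-li-p-zug
1. b -> p, d -> t, g -> k, z -> s / _ #: fires at position(s) 9: navlipzuk
2. p -> b, s -> z / _ Z: fires at position(s) 6: navlibzuk
surface: navlibzuk

cell GRD=ra, ASPECT=gu, RANK=ol:
underlying: nav-g-lug-zug
1. b -> p, d -> t, g -> k, z -> s / _ #: fires at position(s) 10: navglugzuk
2. p -> b, s -> z / _ Z: no change
surface: navglugzuk

cell GRD=ak, ASPECT=un, RANK=ol:
underlying: nav-a-or-zug
1. b -> p, d -> t, g -> k, z -> s / _ #: fires at position(s) 9: navaorzuk
2. p -> b, s -> z / _ Z: no change
surface: navaorzuk

cell GRD=ne, ASPECT=vo, RANK=ol:
underlying: nav-li-kop-zug
1. b -> p, d -> t, g -> k, z -> s / _ #: fires at position(s) 11: navlikopzuk
2. p -> b, s -> z / _ Z: fires at position(s) 8: navlikobzuk
surface: navlikobzuk

cell GRD=ne, ASPECT=pa, RANK=ol:
underlying: nav-az-kop-zug
1. b -> p, d -> t, g -> k, z -> s / _ #: fires at position(s) 11: navazkopzuk
2. p -> b, s -> z / _ Z: fires at position(s) 8: navazkobzuk
surface: navazkobzuk


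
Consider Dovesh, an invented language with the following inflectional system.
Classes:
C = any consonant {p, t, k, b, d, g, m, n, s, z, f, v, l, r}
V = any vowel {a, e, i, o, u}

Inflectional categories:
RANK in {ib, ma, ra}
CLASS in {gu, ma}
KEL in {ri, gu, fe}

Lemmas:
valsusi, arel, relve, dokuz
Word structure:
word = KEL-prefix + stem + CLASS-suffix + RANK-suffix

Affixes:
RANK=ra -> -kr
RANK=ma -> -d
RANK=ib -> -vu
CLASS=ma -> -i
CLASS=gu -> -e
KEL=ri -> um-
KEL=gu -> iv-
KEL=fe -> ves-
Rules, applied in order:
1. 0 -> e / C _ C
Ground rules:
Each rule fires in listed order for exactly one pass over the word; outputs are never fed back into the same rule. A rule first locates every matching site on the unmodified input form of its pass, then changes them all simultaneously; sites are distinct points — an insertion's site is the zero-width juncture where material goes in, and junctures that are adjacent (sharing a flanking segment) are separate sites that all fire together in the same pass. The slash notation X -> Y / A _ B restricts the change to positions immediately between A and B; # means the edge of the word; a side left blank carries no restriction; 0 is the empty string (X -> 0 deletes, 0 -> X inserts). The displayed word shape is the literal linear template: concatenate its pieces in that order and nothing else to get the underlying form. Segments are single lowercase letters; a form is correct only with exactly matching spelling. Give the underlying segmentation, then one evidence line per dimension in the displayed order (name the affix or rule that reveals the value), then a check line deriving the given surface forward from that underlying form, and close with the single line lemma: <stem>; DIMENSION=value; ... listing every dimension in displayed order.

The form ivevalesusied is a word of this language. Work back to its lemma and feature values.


underlying: iv-valsusi-e-d
RANK=ma - signalled by the affix -d
CLASS=gu - signalled by the affix -e
KEL=gu - signalled by the affix iv-
check: ivvalsusied -> ivevalesusied
lemma: valsusi; RANK=ma; CLASS=gu; KEL=gu


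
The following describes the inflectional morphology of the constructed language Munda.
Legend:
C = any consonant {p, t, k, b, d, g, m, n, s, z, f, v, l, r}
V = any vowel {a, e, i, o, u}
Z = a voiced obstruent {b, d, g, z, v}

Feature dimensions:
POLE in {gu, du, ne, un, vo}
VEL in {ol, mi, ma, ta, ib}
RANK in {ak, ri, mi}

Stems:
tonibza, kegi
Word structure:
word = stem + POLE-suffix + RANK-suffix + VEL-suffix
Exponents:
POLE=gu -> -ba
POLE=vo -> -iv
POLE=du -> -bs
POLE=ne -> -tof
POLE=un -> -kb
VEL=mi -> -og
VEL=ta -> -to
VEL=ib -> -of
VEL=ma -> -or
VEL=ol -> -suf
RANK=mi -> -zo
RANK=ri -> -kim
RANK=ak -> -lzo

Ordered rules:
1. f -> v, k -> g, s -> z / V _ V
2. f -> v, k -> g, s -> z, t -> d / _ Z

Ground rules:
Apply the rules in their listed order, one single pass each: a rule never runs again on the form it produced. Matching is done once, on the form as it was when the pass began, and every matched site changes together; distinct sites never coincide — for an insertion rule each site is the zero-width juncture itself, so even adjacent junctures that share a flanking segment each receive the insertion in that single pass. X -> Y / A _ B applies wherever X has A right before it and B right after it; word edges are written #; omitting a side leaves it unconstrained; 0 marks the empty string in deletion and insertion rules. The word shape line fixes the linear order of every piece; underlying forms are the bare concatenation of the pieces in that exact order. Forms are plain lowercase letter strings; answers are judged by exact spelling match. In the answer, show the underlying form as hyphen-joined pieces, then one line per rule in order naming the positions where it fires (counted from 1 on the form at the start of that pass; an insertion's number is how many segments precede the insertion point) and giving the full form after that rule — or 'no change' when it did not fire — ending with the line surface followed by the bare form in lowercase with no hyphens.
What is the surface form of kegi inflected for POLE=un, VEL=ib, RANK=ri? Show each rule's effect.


underlying: kegi-kb-kim-of
1. f -> v, k -> g, s -> z / V _ V: no change
2. f -> v, k -> g, s -> z, t -> d / _ Z: fires at position(s) 5: kegigbkimof
surface: kegigbkimof


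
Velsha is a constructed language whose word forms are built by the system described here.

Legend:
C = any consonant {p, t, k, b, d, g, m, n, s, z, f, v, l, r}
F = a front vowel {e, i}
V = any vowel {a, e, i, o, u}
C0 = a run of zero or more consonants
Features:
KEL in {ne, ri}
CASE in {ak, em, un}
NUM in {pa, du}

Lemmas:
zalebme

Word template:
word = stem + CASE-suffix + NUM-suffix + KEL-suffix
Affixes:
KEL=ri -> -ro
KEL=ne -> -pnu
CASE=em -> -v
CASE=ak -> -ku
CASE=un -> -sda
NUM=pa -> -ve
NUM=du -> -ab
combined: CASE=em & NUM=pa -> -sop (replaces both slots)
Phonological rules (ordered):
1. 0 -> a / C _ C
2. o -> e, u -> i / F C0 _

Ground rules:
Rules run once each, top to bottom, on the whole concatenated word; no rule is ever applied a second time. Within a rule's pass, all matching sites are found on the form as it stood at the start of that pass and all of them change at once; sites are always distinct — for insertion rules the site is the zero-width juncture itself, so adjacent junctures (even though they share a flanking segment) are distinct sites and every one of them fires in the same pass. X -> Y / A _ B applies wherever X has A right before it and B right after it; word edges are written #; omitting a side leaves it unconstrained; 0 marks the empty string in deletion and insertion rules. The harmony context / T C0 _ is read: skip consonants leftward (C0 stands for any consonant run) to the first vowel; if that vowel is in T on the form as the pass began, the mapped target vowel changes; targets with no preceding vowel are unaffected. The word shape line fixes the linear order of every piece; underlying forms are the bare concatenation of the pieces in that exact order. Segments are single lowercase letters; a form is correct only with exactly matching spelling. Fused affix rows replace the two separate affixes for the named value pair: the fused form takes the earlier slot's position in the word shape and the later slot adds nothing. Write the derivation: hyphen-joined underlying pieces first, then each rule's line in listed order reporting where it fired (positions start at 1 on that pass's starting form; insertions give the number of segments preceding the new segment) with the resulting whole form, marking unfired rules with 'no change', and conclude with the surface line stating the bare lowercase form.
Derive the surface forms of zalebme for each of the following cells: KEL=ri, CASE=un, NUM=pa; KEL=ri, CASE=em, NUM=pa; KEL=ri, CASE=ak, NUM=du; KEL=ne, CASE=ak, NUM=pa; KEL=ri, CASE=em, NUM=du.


cell KEL=ri, CASE=un, NUM=pa:
underlying: zalebme-sda-ve-ro
1. 0 -> a / C _ C: inserts after position(s) 5, 8: zalebamesadavero
2. o -> e, u -> i / F C0 _: fires at position(s) 16: zalebamesadavere
surface: zalebamesadavere

cell KEL=ri, CASE=em, NUM=pa:
underlying: zalebme-sop-ro
1. 0 -> a / C _ C: inserts after position(s) 5, 10: zalebamesoparo
2. o -> e, u -> i / F C0 _: fires at position(s) 10: zalebameseparo
surface: zalebameseparo

cell KEL=ri, CASE=ak, NUM=du:
underlying: zalebme-ku-ab-ro
1. 0 -> a / C _ C: inserts after position(s) 5, 11: zalebamekuabaro
2. o -> e, u -> i / F C0 _: fires at position(s) 10: zalebamekiabaro
surface: zalebamekiabaro

cell KEL=ne, CASE=ak, NUM=pa:
underlying: zalebme-ku-ve-pnu
1. 0 -> a / C _ C: inserts after position(s) 5, 12: zalebamekuvepanu
2. o -> e, u -> i / F C0 _: fires at position(s) 10: zalebamekivepanu
surface: zalebamekivepanu

cell KEL=ri, CASE=em, NUM=du:
underlying: zalebme-v-ab-ro
1. 0 -> a / C _ C: inserts after position(s) 5, 10: zalebamevabaro
2. o -> e, u -> i / F C0 _: no change
surface: zalebamevabaro


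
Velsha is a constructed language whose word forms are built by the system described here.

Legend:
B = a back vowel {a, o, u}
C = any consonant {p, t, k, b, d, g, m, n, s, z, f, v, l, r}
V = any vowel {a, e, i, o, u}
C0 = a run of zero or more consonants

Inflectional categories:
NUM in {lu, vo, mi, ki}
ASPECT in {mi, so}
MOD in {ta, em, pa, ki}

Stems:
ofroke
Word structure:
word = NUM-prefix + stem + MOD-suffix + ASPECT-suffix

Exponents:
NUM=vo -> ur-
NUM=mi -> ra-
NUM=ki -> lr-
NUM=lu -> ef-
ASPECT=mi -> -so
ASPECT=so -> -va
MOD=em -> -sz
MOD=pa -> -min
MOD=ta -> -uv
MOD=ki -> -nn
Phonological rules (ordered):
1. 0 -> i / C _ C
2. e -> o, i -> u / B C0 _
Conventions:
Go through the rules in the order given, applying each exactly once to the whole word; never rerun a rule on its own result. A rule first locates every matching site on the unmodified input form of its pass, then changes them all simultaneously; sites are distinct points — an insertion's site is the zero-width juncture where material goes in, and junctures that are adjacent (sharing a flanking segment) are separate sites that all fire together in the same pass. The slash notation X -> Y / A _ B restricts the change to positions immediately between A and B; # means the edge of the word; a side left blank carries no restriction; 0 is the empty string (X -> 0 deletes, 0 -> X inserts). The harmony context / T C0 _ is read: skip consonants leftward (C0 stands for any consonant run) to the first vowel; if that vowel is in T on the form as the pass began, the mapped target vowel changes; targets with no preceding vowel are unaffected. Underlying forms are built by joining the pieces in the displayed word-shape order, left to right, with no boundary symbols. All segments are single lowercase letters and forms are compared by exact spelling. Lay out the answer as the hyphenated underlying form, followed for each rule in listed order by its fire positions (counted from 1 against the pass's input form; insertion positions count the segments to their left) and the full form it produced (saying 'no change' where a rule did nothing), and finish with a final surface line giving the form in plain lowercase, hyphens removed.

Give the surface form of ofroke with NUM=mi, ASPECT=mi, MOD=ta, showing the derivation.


underlying: ra-ofroke-uv-so
1. 0 -> i / C _ C: inserts after position(s) 4, 10: raofirokeuviso
2. e -> o, i -> u / B C0 _: fires at position(s) 5, 9, 12: raofurokouvuso
surface: raofurokouvuso


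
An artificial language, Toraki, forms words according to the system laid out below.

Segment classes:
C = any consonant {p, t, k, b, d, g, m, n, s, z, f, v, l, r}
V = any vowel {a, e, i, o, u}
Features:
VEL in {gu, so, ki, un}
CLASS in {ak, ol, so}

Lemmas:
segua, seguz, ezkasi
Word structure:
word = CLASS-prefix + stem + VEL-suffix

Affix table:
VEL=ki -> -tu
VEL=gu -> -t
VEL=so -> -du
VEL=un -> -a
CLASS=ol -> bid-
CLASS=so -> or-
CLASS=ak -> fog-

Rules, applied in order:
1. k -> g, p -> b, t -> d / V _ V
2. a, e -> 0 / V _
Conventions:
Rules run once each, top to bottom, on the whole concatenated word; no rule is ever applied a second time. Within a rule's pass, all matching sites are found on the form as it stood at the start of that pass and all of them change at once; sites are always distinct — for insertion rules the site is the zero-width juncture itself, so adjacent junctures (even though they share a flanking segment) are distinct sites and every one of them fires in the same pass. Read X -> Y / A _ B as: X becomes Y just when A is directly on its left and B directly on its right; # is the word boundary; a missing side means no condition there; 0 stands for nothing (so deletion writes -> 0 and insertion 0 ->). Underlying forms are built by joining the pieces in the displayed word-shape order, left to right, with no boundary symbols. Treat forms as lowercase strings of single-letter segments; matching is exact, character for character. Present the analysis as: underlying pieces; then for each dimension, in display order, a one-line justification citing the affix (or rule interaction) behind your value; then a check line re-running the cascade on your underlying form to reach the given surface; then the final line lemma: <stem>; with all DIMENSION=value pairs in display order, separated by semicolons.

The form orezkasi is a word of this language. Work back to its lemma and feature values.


underlying: or-ezkasi-a
VEL=un - signalled by the affix -a
CLASS=so - signalled by the affix or-
check: orezkasia -> orezkasia -> orezkasi
lemma: ezkasi; VEL=un; CLASS=so
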